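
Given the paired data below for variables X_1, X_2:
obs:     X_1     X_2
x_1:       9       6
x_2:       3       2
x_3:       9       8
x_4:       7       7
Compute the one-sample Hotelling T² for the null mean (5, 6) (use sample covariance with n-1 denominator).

Step 1 — sample mean vector:
  mean(X_1) = (9 + 3 + 9 + 7) / 4 = 28/4 = 7
  mean(X_2) = (6 + 2 + 8 + 7) / 4 = 23/4 = 5.75
  x̄ = (7, 5.75),  deviation x̄ - mu_0 = (7, 5.75) - (5, 6) = (2, -0.25).

Step 2 — sample covariance matrix, S[i,j] = (1/(n-1)) · Σ_k (x_{k,i} - mean_i) · (x_{k,j} - mean_j), divisor n-1 = 3:
  S[X_1,X_1] = ((2)·(2) + (-4)·(-4) + (2)·(2) + (0)·(0)) / 3 = 24/3 = 8
  S[X_1,X_2] = ((2)·(0.25) + (-4)·(-3.75) + (2)·(2.25) + (0)·(1.25)) / 3 = 20/3 = 6.6667
  S[X_2,X_2] = ((0.25)·(0.25) + (-3.75)·(-3.75) + (2.25)·(2.25) + (1.25)·(1.25)) / 3 = 20.75/3 = 6.9167
  S = [[8, 6.6667],
 [6.6667, 6.9167]].

Step 3 — invert S. det(S) = 8·6.9167 - (6.6667)² = 10.8889.
  S^{-1} = (1/det) · [[d, -b], [-b, a]] = [[0.6352, -0.6122],
 [-0.6122, 0.7347]].

Step 4 — quadratic form (x̄ - mu_0)^T · S^{-1} · (x̄ - mu_0):
  S^{-1} · (x̄ - mu_0) = (1.4235, -1.4082),
  (x̄ - mu_0)^T · [...] = (2)·(1.4235) + (-0.25)·(-1.4082) = 3.199.

Step 5 — scale by n: T² = 4 · 3.199 = 12.7959.

T² ≈ 12.7959


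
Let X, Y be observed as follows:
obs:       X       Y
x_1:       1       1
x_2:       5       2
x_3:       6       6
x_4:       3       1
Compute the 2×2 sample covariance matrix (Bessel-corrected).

Step 1 — column means:
  mean(X) = (1 + 5 + 6 + 3) / 4 = 15/4 = 3.75
  mean(Y) = (1 + 2 + 6 + 1) / 4 = 10/4 = 2.5

Step 2 — sample covariance S[i,j] = (1/(n-1)) · Σ_k (x_{k,i} - mean_i) · (x_{k,j} - mean_j), with n-1 = 3.
  S[X,X] = ((-2.75)·(-2.75) + (1.25)·(1.25) + (2.25)·(2.25) + (-0.75)·(-0.75)) / 3 = 14.75/3 = 4.9167
  S[X,Y] = ((-2.75)·(-1.5) + (1.25)·(-0.5) + (2.25)·(3.5) + (-0.75)·(-1.5)) / 3 = 12.5/3 = 4.1667
  S[Y,Y] = ((-1.5)·(-1.5) + (-0.5)·(-0.5) + (3.5)·(3.5) + (-1.5)·(-1.5)) / 3 = 17/3 = 5.6667

S is symmetric (S[j,i] = S[i,j]). Assembling:

S = [[4.9167, 4.1667],
 [4.1667, 5.6667]]


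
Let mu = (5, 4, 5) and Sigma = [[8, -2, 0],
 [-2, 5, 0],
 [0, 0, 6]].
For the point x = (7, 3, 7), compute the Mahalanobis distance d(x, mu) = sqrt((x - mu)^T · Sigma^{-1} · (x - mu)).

Step 1 — centre the observation: (x - mu) = (2, -1, 2).

Step 2 — invert Sigma (cofactor / det for 3×3, or solve directly):
  Sigma^{-1} = [[0.1389, 0.0556, 0],
 [0.0556, 0.2222, 0],
 [0, 0, 0.1667]].

Step 3 — form the quadratic (x - mu)^T · Sigma^{-1} · (x - mu):
  Sigma^{-1} · (x - mu) = (0.2222, -0.1111, 0.3333).
  (x - mu)^T · [Sigma^{-1} · (x - mu)] = (2)·(0.2222) + (-1)·(-0.1111) + (2)·(0.3333) = 1.2222.

Step 4 — take square root: d = √(1.2222) ≈ 1.1055.

d(x, mu) = √(1.2222) ≈ 1.1055


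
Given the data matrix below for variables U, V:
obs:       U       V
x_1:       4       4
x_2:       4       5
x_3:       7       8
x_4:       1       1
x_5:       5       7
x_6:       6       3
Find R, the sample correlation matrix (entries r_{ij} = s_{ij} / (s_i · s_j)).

Step 1 — column means:
  mean(U) = (4 + 4 + 7 + 1 + 5 + 6) / 6 = 27/6 = 4.5
  mean(V) = (4 + 5 + 8 + 1 + 7 + 3) / 6 = 28/6 = 4.6667

Step 2 — sample variances and covariances s[i,j] = (1/(n-1)) · Σ_k (x_{k,i} - mean_i) · (x_{k,j} - mean_j), with n-1 = 5:
  s[U,U] = ((-0.5)·(-0.5) + (-0.5)·(-0.5) + (2.5)·(2.5) + (-3.5)·(-3.5) + (0.5)·(0.5) + (1.5)·(1.5)) / 5 = 21.5/5 = 4.3
  s[U,V] = ((-0.5)·(-0.6667) + (-0.5)·(0.3333) + (2.5)·(3.3333) + (-3.5)·(-3.6667) + (0.5)·(2.3333) + (1.5)·(-1.6667)) / 5 = 20/5 = 4
  s[V,V] = ((-0.6667)·(-0.6667) + (0.3333)·(0.3333) + (3.3333)·(3.3333) + (-3.6667)·(-3.6667) + (2.3333)·(2.3333) + (-1.6667)·(-1.6667)) / 5 = 33.3333/5 = 6.6667
  Sample standard deviations s_i = √(s[i,i]):
  s(U) = √(4.3) = 2.0736
  s(V) = √(6.6667) = 2.582

Step 3 — r_{ij} = s_{ij} / (s_i · s_j):
  r[U,U] = 1 (diagonal).
  r[U,V] = 4 / (2.0736 · 2.582) = 4 / 5.3541 = 0.7471
  r[V,V] = 1 (diagonal).

R is symmetric with unit diagonal. Assembling:

R = [[1, 0.7471],
 [0.7471, 1]]


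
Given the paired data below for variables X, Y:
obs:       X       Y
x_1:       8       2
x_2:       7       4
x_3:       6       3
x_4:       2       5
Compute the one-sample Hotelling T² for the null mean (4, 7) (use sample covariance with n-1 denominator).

Step 1 — sample mean vector:
  mean(X) = (8 + 7 + 6 + 2) / 4 = 23/4 = 5.75
  mean(Y) = (2 + 4 + 3 + 5) / 4 = 14/4 = 3.5
  x̄ = (5.75, 3.5),  deviation x̄ - mu_0 = (5.75, 3.5) - (4, 7) = (1.75, -3.5).

Step 2 — sample covariance matrix, S[i,j] = (1/(n-1)) · Σ_k (x_{k,i} - mean_i) · (x_{k,j} - mean_j), divisor n-1 = 3:
  S[X,X] = ((2.25)·(2.25) + (1.25)·(1.25) + (0.25)·(0.25) + (-3.75)·(-3.75)) / 3 = 20.75/3 = 6.9167
  S[X,Y] = ((2.25)·(-1.5) + (1.25)·(0.5) + (0.25)·(-0.5) + (-3.75)·(1.5)) / 3 = -8.5/3 = -2.8333
  S[Y,Y] = ((-1.5)·(-1.5) + (0.5)·(0.5) + (-0.5)·(-0.5) + (1.5)·(1.5)) / 3 = 5/3 = 1.6667
  S = [[6.9167, -2.8333],
 [-2.8333, 1.6667]].

Step 3 — invert S. det(S) = 6.9167·1.6667 - (-2.8333)² = 3.5.
  S^{-1} = (1/det) · [[d, -b], [-b, a]] = [[0.4762, 0.8095],
 [0.8095, 1.9762]].

Step 4 — quadratic form (x̄ - mu_0)^T · S^{-1} · (x̄ - mu_0):
  S^{-1} · (x̄ - mu_0) = (-2, -5.5),
  (x̄ - mu_0)^T · [...] = (1.75)·(-2) + (-3.5)·(-5.5) = 15.75.

Step 5 — scale by n: T² = 4 · 15.75 = 63.

T² ≈ 63


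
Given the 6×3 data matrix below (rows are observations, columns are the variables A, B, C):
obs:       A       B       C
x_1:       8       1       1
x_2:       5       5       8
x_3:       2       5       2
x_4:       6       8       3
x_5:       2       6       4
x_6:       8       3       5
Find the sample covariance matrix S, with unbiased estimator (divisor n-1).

Step 1 — column means:
  mean(A) = (8 + 5 + 2 + 6 + 2 + 8) / 6 = 31/6 = 5.1667
  mean(B) = (1 + 5 + 5 + 8 + 6 + 3) / 6 = 28/6 = 4.6667
  mean(C) = (1 + 8 + 2 + 3 + 4 + 5) / 6 = 23/6 = 3.8333

Step 2 — sample covariance S[i,j] = (1/(n-1)) · Σ_k (x_{k,i} - mean_i) · (x_{k,j} - mean_j), with n-1 = 5.
  S[A,A] = ((2.8333)·(2.8333) + (-0.1667)·(-0.1667) + (-3.1667)·(-3.1667) + (0.8333)·(0.8333) + (-3.1667)·(-3.1667) + (2.8333)·(2.8333)) / 5 = 36.8333/5 = 7.3667
  S[A,B] = ((2.8333)·(-3.6667) + (-0.1667)·(0.3333) + (-3.1667)·(0.3333) + (0.8333)·(3.3333) + (-3.1667)·(1.3333) + (2.8333)·(-1.6667)) / 5 = -17.6667/5 = -3.5333
  S[A,C] = ((2.8333)·(-2.8333) + (-0.1667)·(4.1667) + (-3.1667)·(-1.8333) + (0.8333)·(-0.8333) + (-3.1667)·(0.1667) + (2.8333)·(1.1667)) / 5 = -0.8333/5 = -0.1667
  S[B,B] = ((-3.6667)·(-3.6667) + (0.3333)·(0.3333) + (0.3333)·(0.3333) + (3.3333)·(3.3333) + (1.3333)·(1.3333) + (-1.6667)·(-1.6667)) / 5 = 29.3333/5 = 5.8667
  S[B,C] = ((-3.6667)·(-2.8333) + (0.3333)·(4.1667) + (0.3333)·(-1.8333) + (3.3333)·(-0.8333) + (1.3333)·(0.1667) + (-1.6667)·(1.1667)) / 5 = 6.6667/5 = 1.3333
  S[C,C] = ((-2.8333)·(-2.8333) + (4.1667)·(4.1667) + (-1.8333)·(-1.8333) + (-0.8333)·(-0.8333) + (0.1667)·(0.1667) + (1.1667)·(1.1667)) / 5 = 30.8333/5 = 6.1667

S is symmetric (S[j,i] = S[i,j]). Assembling:

S = [[7.3667, -3.5333, -0.1667],
 [-3.5333, 5.8667, 1.3333],
 [-0.1667, 1.3333, 6.1667]]


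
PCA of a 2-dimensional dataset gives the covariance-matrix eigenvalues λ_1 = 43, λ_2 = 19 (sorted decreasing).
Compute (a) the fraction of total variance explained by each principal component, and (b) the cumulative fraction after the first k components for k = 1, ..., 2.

Step 1 — total variance = trace(Sigma) = Σ λ_i = 43 + 19 = 62.

Step 2 — fraction explained by component i = λ_i / Σ λ:
  PC1: 43/62 = 0.6935
  PC2: 19/62 = 0.3065

Step 3 — cumulative fraction after k components = (λ_1 + ... + λ_k) / Σ λ:
  k = 1: 43/62 = 0.6935
  k = 2: (43 + 19)/62 = 62/62 = 1

Summary (fraction, with percent):

explained: PC1 0.6935 (69.35%), PC2 0.3065 (30.65%);  cumulative: 0.6935, 1


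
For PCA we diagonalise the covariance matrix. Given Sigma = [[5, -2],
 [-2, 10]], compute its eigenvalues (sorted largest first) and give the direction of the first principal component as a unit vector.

Step 1 — characteristic polynomial of 2×2 Sigma:
  det(Sigma - λI) = λ² - trace · λ + det = 0.
  trace = 5 + 10 = 15, det = 5·10 - (-2)² = 46.
Step 2 — discriminant:
  Δ = trace² - 4·det = 225 - 184 = 41.
Step 3 — eigenvalues:
  λ = (trace ± √Δ)/2 = (15 ± 6.4031)/2,
  λ_1 = 10.7016,  λ_2 = 4.2984.

Step 4 — unit eigenvector for λ_1: solve (Sigma - λ_1 I)v = 0. First row:
  (5 - 10.7016)·v_x + (-2)·v_y = 0, i.e. (-5.7016)·v_x + (-2)·v_y = 0,
  so v ∝ (b, λ_1 - a) = (-2, 5.7016); multiply by -1 so the first entry is positive: u = (2, -5.7016).
  ||u|| = √((2)² + (-5.7016)²) = √(36.5078) ≈ 6.0422,
  v_1 = u/||u|| ≈ (0.331, -0.9436) (||v_1|| = 1).

λ_1 = 10.7016,  λ_2 = 4.2984;  v_1 ≈ (0.331, -0.9436)


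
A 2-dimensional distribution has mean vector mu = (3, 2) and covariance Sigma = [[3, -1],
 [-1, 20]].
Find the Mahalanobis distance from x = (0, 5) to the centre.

Step 1 — centre the observation: (x - mu) = (-3, 3).

Step 2 — invert Sigma. det(Sigma) = 3·20 - (-1)² = 59.
  Sigma^{-1} = (1/det) · [[d, -b], [-b, a]] = [[0.339, 0.0169],
 [0.0169, 0.0508]].

Step 3 — form the quadratic (x - mu)^T · Sigma^{-1} · (x - mu):
  Sigma^{-1} · (x - mu) = (-0.9661, 0.1017).
  (x - mu)^T · [Sigma^{-1} · (x - mu)] = (-3)·(-0.9661) + (3)·(0.1017) = 3.2034.

Step 4 — take square root: d = √(3.2034) ≈ 1.7898.

d(x, mu) = √(3.2034) ≈ 1.7898


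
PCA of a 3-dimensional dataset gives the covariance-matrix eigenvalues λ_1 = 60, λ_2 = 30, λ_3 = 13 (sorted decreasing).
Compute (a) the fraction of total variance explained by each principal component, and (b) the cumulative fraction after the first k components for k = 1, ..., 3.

Step 1 — total variance = trace(Sigma) = Σ λ_i = 60 + 30 + 13 = 103.

Step 2 — fraction explained by component i = λ_i / Σ λ:
  PC1: 60/103 = 0.5825
  PC2: 30/103 = 0.2913
  PC3: 13/103 = 0.1262

Step 3 — cumulative fraction after k components = (λ_1 + ... + λ_k) / Σ λ:
  k = 1: 60/103 = 0.5825
  k = 2: (60 + 30)/103 = 90/103 = 0.8738
  k = 3: (60 + 30 + 13)/103 = 103/103 = 1

Summary (fraction, with percent):

explained: PC1 0.5825 (58.25%), PC2 0.2913 (29.13%), PC3 0.1262 (12.62%);  cumulative: 0.5825, 0.8738, 1


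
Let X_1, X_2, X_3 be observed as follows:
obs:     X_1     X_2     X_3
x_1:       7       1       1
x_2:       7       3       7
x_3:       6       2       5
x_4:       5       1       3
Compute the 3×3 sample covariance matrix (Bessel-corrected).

Step 1 — column means:
  mean(X_1) = (7 + 7 + 6 + 5) / 4 = 25/4 = 6.25
  mean(X_2) = (1 + 3 + 2 + 1) / 4 = 7/4 = 1.75
  mean(X_3) = (1 + 7 + 5 + 3) / 4 = 16/4 = 4

Step 2 — sample covariance S[i,j] = (1/(n-1)) · Σ_k (x_{k,i} - mean_i) · (x_{k,j} - mean_j), with n-1 = 3.
  S[X_1,X_1] = ((0.75)·(0.75) + (0.75)·(0.75) + (-0.25)·(-0.25) + (-1.25)·(-1.25)) / 3 = 2.75/3 = 0.9167
  S[X_1,X_2] = ((0.75)·(-0.75) + (0.75)·(1.25) + (-0.25)·(0.25) + (-1.25)·(-0.75)) / 3 = 1.25/3 = 0.4167
  S[X_1,X_3] = ((0.75)·(-3) + (0.75)·(3) + (-0.25)·(1) + (-1.25)·(-1)) / 3 = 1/3 = 0.3333
  S[X_2,X_2] = ((-0.75)·(-0.75) + (1.25)·(1.25) + (0.25)·(0.25) + (-0.75)·(-0.75)) / 3 = 2.75/3 = 0.9167
  S[X_2,X_3] = ((-0.75)·(-3) + (1.25)·(3) + (0.25)·(1) + (-0.75)·(-1)) / 3 = 7/3 = 2.3333
  S[X_3,X_3] = ((-3)·(-3) + (3)·(3) + (1)·(1) + (-1)·(-1)) / 3 = 20/3 = 6.6667

S is symmetric (S[j,i] = S[i,j]). Assembling:

S = [[0.9167, 0.4167, 0.3333],
 [0.4167, 0.9167, 2.3333],
 [0.3333, 2.3333, 6.6667]]


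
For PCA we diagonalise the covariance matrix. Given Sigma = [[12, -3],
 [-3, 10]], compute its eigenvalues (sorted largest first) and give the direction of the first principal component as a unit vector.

Step 1 — characteristic polynomial of 2×2 Sigma:
  det(Sigma - λI) = λ² - trace · λ + det = 0.
  trace = 12 + 10 = 22, det = 12·10 - (-3)² = 111.
Step 2 — discriminant:
  Δ = trace² - 4·det = 484 - 444 = 40.
Step 3 — eigenvalues:
  λ = (trace ± √Δ)/2 = (22 ± 6.3246)/2,
  λ_1 = 14.1623,  λ_2 = 7.8377.

Step 4 — unit eigenvector for λ_1: solve (Sigma - λ_1 I)v = 0. First row:
  (12 - 14.1623)·v_x + (-3)·v_y = 0, i.e. (-2.1623)·v_x + (-3)·v_y = 0,
  so v ∝ (b, λ_1 - a) = (-3, 2.1623); multiply by -1 so the first entry is positive: u = (3, -2.1623).
  ||u|| = √((3)² + (-2.1623)²) = √(13.6754) ≈ 3.698,
  v_1 = u/||u|| ≈ (0.8112, -0.5847) (||v_1|| = 1).

λ_1 = 14.1623,  λ_2 = 7.8377;  v_1 ≈ (0.8112, -0.5847)


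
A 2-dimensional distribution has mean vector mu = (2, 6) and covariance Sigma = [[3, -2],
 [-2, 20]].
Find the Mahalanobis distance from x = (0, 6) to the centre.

Step 1 — centre the observation: (x - mu) = (-2, 0).

Step 2 — invert Sigma. det(Sigma) = 3·20 - (-2)² = 56.
  Sigma^{-1} = (1/det) · [[d, -b], [-b, a]] = [[0.3571, 0.0357],
 [0.0357, 0.0536]].

Step 3 — form the quadratic (x - mu)^T · Sigma^{-1} · (x - mu):
  Sigma^{-1} · (x - mu) = (-0.7143, -0.0714).
  (x - mu)^T · [Sigma^{-1} · (x - mu)] = (-2)·(-0.7143) + (0)·(-0.0714) = 1.4286.

Step 4 — take square root: d = √(1.4286) ≈ 1.1952.

d(x, mu) = √(1.4286) ≈ 1.1952


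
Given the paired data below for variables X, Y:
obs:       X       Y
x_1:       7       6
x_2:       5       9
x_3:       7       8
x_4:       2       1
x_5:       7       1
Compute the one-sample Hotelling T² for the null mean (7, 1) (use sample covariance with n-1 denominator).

Step 1 — sample mean vector:
  mean(X) = (7 + 5 + 7 + 2 + 7) / 5 = 28/5 = 5.6
  mean(Y) = (6 + 9 + 8 + 1 + 1) / 5 = 25/5 = 5
  x̄ = (5.6, 5),  deviation x̄ - mu_0 = (5.6, 5) - (7, 1) = (-1.4, 4).

Step 2 — sample covariance matrix, S[i,j] = (1/(n-1)) · Σ_k (x_{k,i} - mean_i) · (x_{k,j} - mean_j), divisor n-1 = 4:
  S[X,X] = ((1.4)·(1.4) + (-0.6)·(-0.6) + (1.4)·(1.4) + (-3.6)·(-3.6) + (1.4)·(1.4)) / 4 = 19.2/4 = 4.8
  S[X,Y] = ((1.4)·(1) + (-0.6)·(4) + (1.4)·(3) + (-3.6)·(-4) + (1.4)·(-4)) / 4 = 12/4 = 3
  S[Y,Y] = ((1)·(1) + (4)·(4) + (3)·(3) + (-4)·(-4) + (-4)·(-4)) / 4 = 58/4 = 14.5
  S = [[4.8, 3],
 [3, 14.5]].

Step 3 — invert S. det(S) = 4.8·14.5 - (3)² = 60.6.
  S^{-1} = (1/det) · [[d, -b], [-b, a]] = [[0.2393, -0.0495],
 [-0.0495, 0.0792]].

Step 4 — quadratic form (x̄ - mu_0)^T · S^{-1} · (x̄ - mu_0):
  S^{-1} · (x̄ - mu_0) = (-0.533, 0.3861),
  (x̄ - mu_0)^T · [...] = (-1.4)·(-0.533) + (4)·(0.3861) = 2.2908.

Step 5 — scale by n: T² = 5 · 2.2908 = 11.4538.

T² ≈ 11.4538


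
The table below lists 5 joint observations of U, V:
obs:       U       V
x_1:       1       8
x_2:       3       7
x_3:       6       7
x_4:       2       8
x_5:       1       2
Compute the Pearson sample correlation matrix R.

Step 1 — column means:
  mean(U) = (1 + 3 + 6 + 2 + 1) / 5 = 13/5 = 2.6
  mean(V) = (8 + 7 + 7 + 8 + 2) / 5 = 32/5 = 6.4

Step 2 — sample variances and covariances s[i,j] = (1/(n-1)) · Σ_k (x_{k,i} - mean_i) · (x_{k,j} - mean_j), with n-1 = 4:
  s[U,U] = ((-1.6)·(-1.6) + (0.4)·(0.4) + (3.4)·(3.4) + (-0.6)·(-0.6) + (-1.6)·(-1.6)) / 4 = 17.2/4 = 4.3
  s[U,V] = ((-1.6)·(1.6) + (0.4)·(0.6) + (3.4)·(0.6) + (-0.6)·(1.6) + (-1.6)·(-4.4)) / 4 = 5.8/4 = 1.45
  s[V,V] = ((1.6)·(1.6) + (0.6)·(0.6) + (0.6)·(0.6) + (1.6)·(1.6) + (-4.4)·(-4.4)) / 4 = 25.2/4 = 6.3
  Sample standard deviations s_i = √(s[i,i]):
  s(U) = √(4.3) = 2.0736
  s(V) = √(6.3) = 2.51

Step 3 — r_{ij} = s_{ij} / (s_i · s_j):
  r[U,U] = 1 (diagonal).
  r[U,V] = 1.45 / (2.0736 · 2.51) = 1.45 / 5.2048 = 0.2786
  r[V,V] = 1 (diagonal).

R is symmetric with unit diagonal. Assembling:

R = [[1, 0.2786],
 [0.2786, 1]]


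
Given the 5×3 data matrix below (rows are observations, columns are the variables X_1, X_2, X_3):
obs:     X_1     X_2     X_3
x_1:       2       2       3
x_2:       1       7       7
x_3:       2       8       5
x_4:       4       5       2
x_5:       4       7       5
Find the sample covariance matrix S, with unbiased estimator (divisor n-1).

Step 1 — column means:
  mean(X_1) = (2 + 1 + 2 + 4 + 4) / 5 = 13/5 = 2.6
  mean(X_2) = (2 + 7 + 8 + 5 + 7) / 5 = 29/5 = 5.8
  mean(X_3) = (3 + 7 + 5 + 2 + 5) / 5 = 22/5 = 4.4

Step 2 — sample covariance S[i,j] = (1/(n-1)) · Σ_k (x_{k,i} - mean_i) · (x_{k,j} - mean_j), with n-1 = 4.
  S[X_1,X_1] = ((-0.6)·(-0.6) + (-1.6)·(-1.6) + (-0.6)·(-0.6) + (1.4)·(1.4) + (1.4)·(1.4)) / 4 = 7.2/4 = 1.8
  S[X_1,X_2] = ((-0.6)·(-3.8) + (-1.6)·(1.2) + (-0.6)·(2.2) + (1.4)·(-0.8) + (1.4)·(1.2)) / 4 = -0.4/4 = -0.1
  S[X_1,X_3] = ((-0.6)·(-1.4) + (-1.6)·(2.6) + (-0.6)·(0.6) + (1.4)·(-2.4) + (1.4)·(0.6)) / 4 = -6.2/4 = -1.55
  S[X_2,X_2] = ((-3.8)·(-3.8) + (1.2)·(1.2) + (2.2)·(2.2) + (-0.8)·(-0.8) + (1.2)·(1.2)) / 4 = 22.8/4 = 5.7
  S[X_2,X_3] = ((-3.8)·(-1.4) + (1.2)·(2.6) + (2.2)·(0.6) + (-0.8)·(-2.4) + (1.2)·(0.6)) / 4 = 12.4/4 = 3.1
  S[X_3,X_3] = ((-1.4)·(-1.4) + (2.6)·(2.6) + (0.6)·(0.6) + (-2.4)·(-2.4) + (0.6)·(0.6)) / 4 = 15.2/4 = 3.8

S is symmetric (S[j,i] = S[i,j]). Assembling:

S = [[1.8, -0.1, -1.55],
 [-0.1, 5.7, 3.1],
 [-1.55, 3.1, 3.8]]


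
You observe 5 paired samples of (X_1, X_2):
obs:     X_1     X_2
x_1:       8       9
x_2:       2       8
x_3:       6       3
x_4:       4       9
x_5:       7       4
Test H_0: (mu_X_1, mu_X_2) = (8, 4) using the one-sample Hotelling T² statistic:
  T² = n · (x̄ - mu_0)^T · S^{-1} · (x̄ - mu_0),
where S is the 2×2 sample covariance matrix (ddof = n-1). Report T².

Step 1 — sample mean vector:
  mean(X_1) = (8 + 2 + 6 + 4 + 7) / 5 = 27/5 = 5.4
  mean(X_2) = (9 + 8 + 3 + 9 + 4) / 5 = 33/5 = 6.6
  x̄ = (5.4, 6.6),  deviation x̄ - mu_0 = (5.4, 6.6) - (8, 4) = (-2.6, 2.6).

Step 2 — sample covariance matrix, S[i,j] = (1/(n-1)) · Σ_k (x_{k,i} - mean_i) · (x_{k,j} - mean_j), divisor n-1 = 4:
  S[X_1,X_1] = ((2.6)·(2.6) + (-3.4)·(-3.4) + (0.6)·(0.6) + (-1.4)·(-1.4) + (1.6)·(1.6)) / 4 = 23.2/4 = 5.8
  S[X_1,X_2] = ((2.6)·(2.4) + (-3.4)·(1.4) + (0.6)·(-3.6) + (-1.4)·(2.4) + (1.6)·(-2.6)) / 4 = -8.2/4 = -2.05
  S[X_2,X_2] = ((2.4)·(2.4) + (1.4)·(1.4) + (-3.6)·(-3.6) + (2.4)·(2.4) + (-2.6)·(-2.6)) / 4 = 33.2/4 = 8.3
  S = [[5.8, -2.05],
 [-2.05, 8.3]].

Step 3 — invert S. det(S) = 5.8·8.3 - (-2.05)² = 43.9375.
  S^{-1} = (1/det) · [[d, -b], [-b, a]] = [[0.1889, 0.0467],
 [0.0467, 0.132]].

Step 4 — quadratic form (x̄ - mu_0)^T · S^{-1} · (x̄ - mu_0):
  S^{-1} · (x̄ - mu_0) = (-0.3698, 0.2219),
  (x̄ - mu_0)^T · [...] = (-2.6)·(-0.3698) + (2.6)·(0.2219) = 1.5385.

Step 5 — scale by n: T² = 5 · 1.5385 = 7.6927.

T² ≈ 7.6927


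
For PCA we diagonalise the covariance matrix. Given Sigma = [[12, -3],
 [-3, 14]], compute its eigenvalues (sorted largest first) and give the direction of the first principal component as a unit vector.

Step 1 — characteristic polynomial of 2×2 Sigma:
  det(Sigma - λI) = λ² - trace · λ + det = 0.
  trace = 12 + 14 = 26, det = 12·14 - (-3)² = 159.
Step 2 — discriminant:
  Δ = trace² - 4·det = 676 - 636 = 40.
Step 3 — eigenvalues:
  λ = (trace ± √Δ)/2 = (26 ± 6.3246)/2,
  λ_1 = 16.1623,  λ_2 = 9.8377.

Step 4 — unit eigenvector for λ_1: solve (Sigma - λ_1 I)v = 0. First row:
  (12 - 16.1623)·v_x + (-3)·v_y = 0, i.e. (-4.1623)·v_x + (-3)·v_y = 0,
  so v ∝ (b, λ_1 - a) = (-3, 4.1623); multiply by -1 so the first entry is positive: u = (3, -4.1623).
  ||u|| = √((3)² + (-4.1623)²) = √(26.3246) ≈ 5.1307,
  v_1 = u/||u|| ≈ (0.5847, -0.8112) (||v_1|| = 1).

λ_1 = 16.1623,  λ_2 = 9.8377;  v_1 ≈ (0.5847, -0.8112)


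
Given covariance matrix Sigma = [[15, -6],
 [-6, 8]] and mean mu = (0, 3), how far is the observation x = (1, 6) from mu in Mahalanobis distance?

Step 1 — centre the observation: (x - mu) = (1, 3).

Step 2 — invert Sigma. det(Sigma) = 15·8 - (-6)² = 84.
  Sigma^{-1} = (1/det) · [[d, -b], [-b, a]] = [[0.0952, 0.0714],
 [0.0714, 0.1786]].

Step 3 — form the quadratic (x - mu)^T · Sigma^{-1} · (x - mu):
  Sigma^{-1} · (x - mu) = (0.3095, 0.6071).
  (x - mu)^T · [Sigma^{-1} · (x - mu)] = (1)·(0.3095) + (3)·(0.6071) = 2.131.

Step 4 — take square root: d = √(2.131) ≈ 1.4598.

d(x, mu) = √(2.131) ≈ 1.4598


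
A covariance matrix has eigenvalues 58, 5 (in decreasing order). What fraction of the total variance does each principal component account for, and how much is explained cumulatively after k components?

Step 1 — total variance = trace(Sigma) = Σ λ_i = 58 + 5 = 63.

Step 2 — fraction explained by component i = λ_i / Σ λ:
  PC1: 58/63 = 0.9206
  PC2: 5/63 = 0.0794

Step 3 — cumulative fraction after k components = (λ_1 + ... + λ_k) / Σ λ:
  k = 1: 58/63 = 0.9206
  k = 2: (58 + 5)/63 = 63/63 = 1

Summary (fraction, with percent):

explained: PC1 0.9206 (92.06%), PC2 0.0794 (7.94%);  cumulative: 0.9206, 1


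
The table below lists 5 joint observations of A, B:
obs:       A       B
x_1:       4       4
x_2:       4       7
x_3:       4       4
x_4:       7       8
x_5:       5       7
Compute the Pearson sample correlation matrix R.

Step 1 — column means:
  mean(A) = (4 + 4 + 4 + 7 + 5) / 5 = 24/5 = 4.8
  mean(B) = (4 + 7 + 4 + 8 + 7) / 5 = 30/5 = 6

Step 2 — sample variances and covariances s[i,j] = (1/(n-1)) · Σ_k (x_{k,i} - mean_i) · (x_{k,j} - mean_j), with n-1 = 4:
  s[A,A] = ((-0.8)·(-0.8) + (-0.8)·(-0.8) + (-0.8)·(-0.8) + (2.2)·(2.2) + (0.2)·(0.2)) / 4 = 6.8/4 = 1.7
  s[A,B] = ((-0.8)·(-2) + (-0.8)·(1) + (-0.8)·(-2) + (2.2)·(2) + (0.2)·(1)) / 4 = 7/4 = 1.75
  s[B,B] = ((-2)·(-2) + (1)·(1) + (-2)·(-2) + (2)·(2) + (1)·(1)) / 4 = 14/4 = 3.5
  Sample standard deviations s_i = √(s[i,i]):
  s(A) = √(1.7) = 1.3038
  s(B) = √(3.5) = 1.8708

Step 3 — r_{ij} = s_{ij} / (s_i · s_j):
  r[A,A] = 1 (diagonal).
  r[A,B] = 1.75 / (1.3038 · 1.8708) = 1.75 / 2.4393 = 0.7174
  r[B,B] = 1 (diagonal).

R is symmetric with unit diagonal. Assembling:

R = [[1, 0.7174],
 [0.7174, 1]]


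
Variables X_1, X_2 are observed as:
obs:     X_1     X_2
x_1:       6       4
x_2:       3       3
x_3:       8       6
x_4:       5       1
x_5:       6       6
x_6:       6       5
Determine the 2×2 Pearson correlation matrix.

Step 1 — column means:
  mean(X_1) = (6 + 3 + 8 + 5 + 6 + 6) / 6 = 34/6 = 5.6667
  mean(X_2) = (4 + 3 + 6 + 1 + 6 + 5) / 6 = 25/6 = 4.1667

Step 2 — sample variances and covariances s[i,j] = (1/(n-1)) · Σ_k (x_{k,i} - mean_i) · (x_{k,j} - mean_j), with n-1 = 5:
  s[X_1,X_1] = ((0.3333)·(0.3333) + (-2.6667)·(-2.6667) + (2.3333)·(2.3333) + (-0.6667)·(-0.6667) + (0.3333)·(0.3333) + (0.3333)·(0.3333)) / 5 = 13.3333/5 = 2.6667
  s[X_1,X_2] = ((0.3333)·(-0.1667) + (-2.6667)·(-1.1667) + (2.3333)·(1.8333) + (-0.6667)·(-3.1667) + (0.3333)·(1.8333) + (0.3333)·(0.8333)) / 5 = 10.3333/5 = 2.0667
  s[X_2,X_2] = ((-0.1667)·(-0.1667) + (-1.1667)·(-1.1667) + (1.8333)·(1.8333) + (-3.1667)·(-3.1667) + (1.8333)·(1.8333) + (0.8333)·(0.8333)) / 5 = 18.8333/5 = 3.7667
  Sample standard deviations s_i = √(s[i,i]):
  s(X_1) = √(2.6667) = 1.633
  s(X_2) = √(3.7667) = 1.9408

Step 3 — r_{ij} = s_{ij} / (s_i · s_j):
  r[X_1,X_1] = 1 (diagonal).
  r[X_1,X_2] = 2.0667 / (1.633 · 1.9408) = 2.0667 / 3.1693 = 0.6521
  r[X_2,X_2] = 1 (diagonal).

R is symmetric with unit diagonal. Assembling:

R = [[1, 0.6521],
 [0.6521, 1]]


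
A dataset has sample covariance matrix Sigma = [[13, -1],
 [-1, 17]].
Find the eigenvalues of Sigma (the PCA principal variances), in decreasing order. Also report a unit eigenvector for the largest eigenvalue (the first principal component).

Step 1 — characteristic polynomial of 2×2 Sigma:
  det(Sigma - λI) = λ² - trace · λ + det = 0.
  trace = 13 + 17 = 30, det = 13·17 - (-1)² = 220.
Step 2 — discriminant:
  Δ = trace² - 4·det = 900 - 880 = 20.
Step 3 — eigenvalues:
  λ = (trace ± √Δ)/2 = (30 ± 4.4721)/2,
  λ_1 = 17.2361,  λ_2 = 12.7639.

Step 4 — unit eigenvector for λ_1: solve (Sigma - λ_1 I)v = 0. First row:
  (13 - 17.2361)·v_x + (-1)·v_y = 0, i.e. (-4.2361)·v_x + (-1)·v_y = 0,
  so v ∝ (b, λ_1 - a) = (-1, 4.2361); multiply by -1 so the first entry is positive: u = (1, -4.2361).
  ||u|| = √((1)² + (-4.2361)²) = √(18.9443) ≈ 4.3525,
  v_1 = u/||u|| ≈ (0.2298, -0.9732) (||v_1|| = 1).

λ_1 = 17.2361,  λ_2 = 12.7639;  v_1 ≈ (0.2298, -0.9732)


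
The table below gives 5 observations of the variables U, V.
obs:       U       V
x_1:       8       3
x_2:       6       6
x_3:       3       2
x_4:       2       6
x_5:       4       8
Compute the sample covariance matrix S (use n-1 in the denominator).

Step 1 — column means:
  mean(U) = (8 + 6 + 3 + 2 + 4) / 5 = 23/5 = 4.6
  mean(V) = (3 + 6 + 2 + 6 + 8) / 5 = 25/5 = 5

Step 2 — sample covariance S[i,j] = (1/(n-1)) · Σ_k (x_{k,i} - mean_i) · (x_{k,j} - mean_j), with n-1 = 4.
  S[U,U] = ((3.4)·(3.4) + (1.4)·(1.4) + (-1.6)·(-1.6) + (-2.6)·(-2.6) + (-0.6)·(-0.6)) / 4 = 23.2/4 = 5.8
  S[U,V] = ((3.4)·(-2) + (1.4)·(1) + (-1.6)·(-3) + (-2.6)·(1) + (-0.6)·(3)) / 4 = -5/4 = -1.25
  S[V,V] = ((-2)·(-2) + (1)·(1) + (-3)·(-3) + (1)·(1) + (3)·(3)) / 4 = 24/4 = 6

S is symmetric (S[j,i] = S[i,j]). Assembling:

S = [[5.8, -1.25],
 [-1.25, 6]]


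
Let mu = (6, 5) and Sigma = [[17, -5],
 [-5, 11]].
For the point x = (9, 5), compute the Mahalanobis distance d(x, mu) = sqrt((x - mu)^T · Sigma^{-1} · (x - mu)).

Step 1 — centre the observation: (x - mu) = (3, 0).

Step 2 — invert Sigma. det(Sigma) = 17·11 - (-5)² = 162.
  Sigma^{-1} = (1/det) · [[d, -b], [-b, a]] = [[0.0679, 0.0309],
 [0.0309, 0.1049]].

Step 3 — form the quadratic (x - mu)^T · Sigma^{-1} · (x - mu):
  Sigma^{-1} · (x - mu) = (0.2037, 0.0926).
  (x - mu)^T · [Sigma^{-1} · (x - mu)] = (3)·(0.2037) + (0)·(0.0926) = 0.6111.

Step 4 — take square root: d = √(0.6111) ≈ 0.7817.

d(x, mu) = √(0.6111) ≈ 0.7817


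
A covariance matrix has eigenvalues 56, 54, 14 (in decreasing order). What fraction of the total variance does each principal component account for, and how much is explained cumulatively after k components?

Step 1 — total variance = trace(Sigma) = Σ λ_i = 56 + 54 + 14 = 124.

Step 2 — fraction explained by component i = λ_i / Σ λ:
  PC1: 56/124 = 0.4516
  PC2: 54/124 = 0.4355
  PC3: 14/124 = 0.1129

Step 3 — cumulative fraction after k components = (λ_1 + ... + λ_k) / Σ λ:
  k = 1: 56/124 = 0.4516
  k = 2: (56 + 54)/124 = 110/124 = 0.8871
  k = 3: (56 + 54 + 14)/124 = 124/124 = 1

Summary (fraction, with percent):

explained: PC1 0.4516 (45.16%), PC2 0.4355 (43.55%), PC3 0.1129 (11.29%);  cumulative: 0.4516, 0.8871, 1


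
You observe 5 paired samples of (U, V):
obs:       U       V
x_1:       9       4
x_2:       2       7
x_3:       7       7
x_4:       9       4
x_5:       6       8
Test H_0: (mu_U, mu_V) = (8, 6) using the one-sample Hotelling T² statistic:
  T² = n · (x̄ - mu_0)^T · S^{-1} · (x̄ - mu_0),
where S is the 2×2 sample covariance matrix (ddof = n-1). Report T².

Step 1 — sample mean vector:
  mean(U) = (9 + 2 + 7 + 9 + 6) / 5 = 33/5 = 6.6
  mean(V) = (4 + 7 + 7 + 4 + 8) / 5 = 30/5 = 6
  x̄ = (6.6, 6),  deviation x̄ - mu_0 = (6.6, 6) - (8, 6) = (-1.4, 0).

Step 2 — sample covariance matrix, S[i,j] = (1/(n-1)) · Σ_k (x_{k,i} - mean_i) · (x_{k,j} - mean_j), divisor n-1 = 4:
  S[U,U] = ((2.4)·(2.4) + (-4.6)·(-4.6) + (0.4)·(0.4) + (2.4)·(2.4) + (-0.6)·(-0.6)) / 4 = 33.2/4 = 8.3
  S[U,V] = ((2.4)·(-2) + (-4.6)·(1) + (0.4)·(1) + (2.4)·(-2) + (-0.6)·(2)) / 4 = -15/4 = -3.75
  S[V,V] = ((-2)·(-2) + (1)·(1) + (1)·(1) + (-2)·(-2) + (2)·(2)) / 4 = 14/4 = 3.5
  S = [[8.3, -3.75],
 [-3.75, 3.5]].

Step 3 — invert S. det(S) = 8.3·3.5 - (-3.75)² = 14.9875.
  S^{-1} = (1/det) · [[d, -b], [-b, a]] = [[0.2335, 0.2502],
 [0.2502, 0.5538]].

Step 4 — quadratic form (x̄ - mu_0)^T · S^{-1} · (x̄ - mu_0):
  S^{-1} · (x̄ - mu_0) = (-0.3269, -0.3503),
  (x̄ - mu_0)^T · [...] = (-1.4)·(-0.3269) + (0)·(-0.3503) = 0.4577.

Step 5 — scale by n: T² = 5 · 0.4577 = 2.2886.

T² ≈ 2.2886


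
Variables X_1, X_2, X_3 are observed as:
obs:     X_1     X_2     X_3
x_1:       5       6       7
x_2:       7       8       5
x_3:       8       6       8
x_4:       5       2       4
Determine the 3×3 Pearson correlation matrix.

Step 1 — column means:
  mean(X_1) = (5 + 7 + 8 + 5) / 4 = 25/4 = 6.25
  mean(X_2) = (6 + 8 + 6 + 2) / 4 = 22/4 = 5.5
  mean(X_3) = (7 + 5 + 8 + 4) / 4 = 24/4 = 6

Step 2 — sample variances and covariances s[i,j] = (1/(n-1)) · Σ_k (x_{k,i} - mean_i) · (x_{k,j} - mean_j), with n-1 = 3:
  s[X_1,X_1] = ((-1.25)·(-1.25) + (0.75)·(0.75) + (1.75)·(1.75) + (-1.25)·(-1.25)) / 3 = 6.75/3 = 2.25
  s[X_1,X_2] = ((-1.25)·(0.5) + (0.75)·(2.5) + (1.75)·(0.5) + (-1.25)·(-3.5)) / 3 = 6.5/3 = 2.1667
  s[X_1,X_3] = ((-1.25)·(1) + (0.75)·(-1) + (1.75)·(2) + (-1.25)·(-2)) / 3 = 4/3 = 1.3333
  s[X_2,X_2] = ((0.5)·(0.5) + (2.5)·(2.5) + (0.5)·(0.5) + (-3.5)·(-3.5)) / 3 = 19/3 = 6.3333
  s[X_2,X_3] = ((0.5)·(1) + (2.5)·(-1) + (0.5)·(2) + (-3.5)·(-2)) / 3 = 6/3 = 2
  s[X_3,X_3] = ((1)·(1) + (-1)·(-1) + (2)·(2) + (-2)·(-2)) / 3 = 10/3 = 3.3333
  Sample standard deviations s_i = √(s[i,i]):
  s(X_1) = √(2.25) = 1.5
  s(X_2) = √(6.3333) = 2.5166
  s(X_3) = √(3.3333) = 1.8257

Step 3 — r_{ij} = s_{ij} / (s_i · s_j):
  r[X_1,X_1] = 1 (diagonal).
  r[X_1,X_2] = 2.1667 / (1.5 · 2.5166) = 2.1667 / 3.7749 = 0.574
  r[X_1,X_3] = 1.3333 / (1.5 · 1.8257) = 1.3333 / 2.7386 = 0.4869
  r[X_2,X_2] = 1 (diagonal).
  r[X_2,X_3] = 2 / (2.5166 · 1.8257) = 2 / 4.5947 = 0.4353
  r[X_3,X_3] = 1 (diagonal).

R is symmetric with unit diagonal. Assembling:

R = [[1, 0.574, 0.4869],
 [0.574, 1, 0.4353],
 [0.4869, 0.4353, 1]]


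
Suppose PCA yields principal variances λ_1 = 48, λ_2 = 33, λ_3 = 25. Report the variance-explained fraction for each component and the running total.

Step 1 — total variance = trace(Sigma) = Σ λ_i = 48 + 33 + 25 = 106.

Step 2 — fraction explained by component i = λ_i / Σ λ:
  PC1: 48/106 = 0.4528
  PC2: 33/106 = 0.3113
  PC3: 25/106 = 0.2358

Step 3 — cumulative fraction after k components = (λ_1 + ... + λ_k) / Σ λ:
  k = 1: 48/106 = 0.4528
  k = 2: (48 + 33)/106 = 81/106 = 0.7642
  k = 3: (48 + 33 + 25)/106 = 106/106 = 1

Summary (fraction, with percent):

explained: PC1 0.4528 (45.28%), PC2 0.3113 (31.13%), PC3 0.2358 (23.58%);  cumulative: 0.4528, 0.7642, 1


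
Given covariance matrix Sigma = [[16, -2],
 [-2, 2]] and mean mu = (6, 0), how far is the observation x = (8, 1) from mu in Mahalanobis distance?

Step 1 — centre the observation: (x - mu) = (2, 1).

Step 2 — invert Sigma. det(Sigma) = 16·2 - (-2)² = 28.
  Sigma^{-1} = (1/det) · [[d, -b], [-b, a]] = [[0.0714, 0.0714],
 [0.0714, 0.5714]].

Step 3 — form the quadratic (x - mu)^T · Sigma^{-1} · (x - mu):
  Sigma^{-1} · (x - mu) = (0.2143, 0.7143).
  (x - mu)^T · [Sigma^{-1} · (x - mu)] = (2)·(0.2143) + (1)·(0.7143) = 1.1429.

Step 4 — take square root: d = √(1.1429) ≈ 1.069.

d(x, mu) = √(1.1429) ≈ 1.069


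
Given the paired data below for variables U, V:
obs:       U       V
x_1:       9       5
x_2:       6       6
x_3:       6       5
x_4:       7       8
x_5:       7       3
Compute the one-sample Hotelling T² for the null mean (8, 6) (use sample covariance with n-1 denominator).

Step 1 — sample mean vector:
  mean(U) = (9 + 6 + 6 + 7 + 7) / 5 = 35/5 = 7
  mean(V) = (5 + 6 + 5 + 8 + 3) / 5 = 27/5 = 5.4
  x̄ = (7, 5.4),  deviation x̄ - mu_0 = (7, 5.4) - (8, 6) = (-1, -0.6).

Step 2 — sample covariance matrix, S[i,j] = (1/(n-1)) · Σ_k (x_{k,i} - mean_i) · (x_{k,j} - mean_j), divisor n-1 = 4:
  S[U,U] = ((2)·(2) + (-1)·(-1) + (-1)·(-1) + (0)·(0) + (0)·(0)) / 4 = 6/4 = 1.5
  S[U,V] = ((2)·(-0.4) + (-1)·(0.6) + (-1)·(-0.4) + (0)·(2.6) + (0)·(-2.4)) / 4 = -1/4 = -0.25
  S[V,V] = ((-0.4)·(-0.4) + (0.6)·(0.6) + (-0.4)·(-0.4) + (2.6)·(2.6) + (-2.4)·(-2.4)) / 4 = 13.2/4 = 3.3
  S = [[1.5, -0.25],
 [-0.25, 3.3]].

Step 3 — invert S. det(S) = 1.5·3.3 - (-0.25)² = 4.8875.
  S^{-1} = (1/det) · [[d, -b], [-b, a]] = [[0.6752, 0.0512],
 [0.0512, 0.3069]].

Step 4 — quadratic form (x̄ - mu_0)^T · S^{-1} · (x̄ - mu_0):
  S^{-1} · (x̄ - mu_0) = (-0.7059, -0.2353),
  (x̄ - mu_0)^T · [...] = (-1)·(-0.7059) + (-0.6)·(-0.2353) = 0.8471.

Step 5 — scale by n: T² = 5 · 0.8471 = 4.2353.

T² ≈ 4.2353


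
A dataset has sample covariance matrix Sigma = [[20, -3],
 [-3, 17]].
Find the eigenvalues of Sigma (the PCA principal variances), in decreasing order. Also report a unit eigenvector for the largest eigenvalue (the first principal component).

Step 1 — characteristic polynomial of 2×2 Sigma:
  det(Sigma - λI) = λ² - trace · λ + det = 0.
  trace = 20 + 17 = 37, det = 20·17 - (-3)² = 331.
Step 2 — discriminant:
  Δ = trace² - 4·det = 1369 - 1324 = 45.
Step 3 — eigenvalues:
  λ = (trace ± √Δ)/2 = (37 ± 6.7082)/2,
  λ_1 = 21.8541,  λ_2 = 15.1459.

Step 4 — unit eigenvector for λ_1: solve (Sigma - λ_1 I)v = 0. First row:
  (20 - 21.8541)·v_x + (-3)·v_y = 0, i.e. (-1.8541)·v_x + (-3)·v_y = 0,
  so v ∝ (b, λ_1 - a) = (-3, 1.8541); multiply by -1 so the first entry is positive: u = (3, -1.8541).
  ||u|| = √((3)² + (-1.8541)²) = √(12.4377) ≈ 3.5267,
  v_1 = u/||u|| ≈ (0.8507, -0.5257) (||v_1|| = 1).

λ_1 = 21.8541,  λ_2 = 15.1459;  v_1 ≈ (0.8507, -0.5257)


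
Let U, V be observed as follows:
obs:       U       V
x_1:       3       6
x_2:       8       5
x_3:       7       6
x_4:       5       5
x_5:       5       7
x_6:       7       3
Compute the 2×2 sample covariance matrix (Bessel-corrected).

Step 1 — column means:
  mean(U) = (3 + 8 + 7 + 5 + 5 + 7) / 6 = 35/6 = 5.8333
  mean(V) = (6 + 5 + 6 + 5 + 7 + 3) / 6 = 32/6 = 5.3333

Step 2 — sample covariance S[i,j] = (1/(n-1)) · Σ_k (x_{k,i} - mean_i) · (x_{k,j} - mean_j), with n-1 = 5.
  S[U,U] = ((-2.8333)·(-2.8333) + (2.1667)·(2.1667) + (1.1667)·(1.1667) + (-0.8333)·(-0.8333) + (-0.8333)·(-0.8333) + (1.1667)·(1.1667)) / 5 = 16.8333/5 = 3.3667
  S[U,V] = ((-2.8333)·(0.6667) + (2.1667)·(-0.3333) + (1.1667)·(0.6667) + (-0.8333)·(-0.3333) + (-0.8333)·(1.6667) + (1.1667)·(-2.3333)) / 5 = -5.6667/5 = -1.1333
  S[V,V] = ((0.6667)·(0.6667) + (-0.3333)·(-0.3333) + (0.6667)·(0.6667) + (-0.3333)·(-0.3333) + (1.6667)·(1.6667) + (-2.3333)·(-2.3333)) / 5 = 9.3333/5 = 1.8667

S is symmetric (S[j,i] = S[i,j]). Assembling:

S = [[3.3667, -1.1333],
 [-1.1333, 1.8667]]


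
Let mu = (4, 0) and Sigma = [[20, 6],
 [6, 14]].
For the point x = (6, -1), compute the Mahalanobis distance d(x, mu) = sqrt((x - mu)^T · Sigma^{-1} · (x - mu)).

Step 1 — centre the observation: (x - mu) = (2, -1).

Step 2 — invert Sigma. det(Sigma) = 20·14 - (6)² = 244.
  Sigma^{-1} = (1/det) · [[d, -b], [-b, a]] = [[0.0574, -0.0246],
 [-0.0246, 0.082]].

Step 3 — form the quadratic (x - mu)^T · Sigma^{-1} · (x - mu):
  Sigma^{-1} · (x - mu) = (0.1393, -0.1311).
  (x - mu)^T · [Sigma^{-1} · (x - mu)] = (2)·(0.1393) + (-1)·(-0.1311) = 0.4098.

Step 4 — take square root: d = √(0.4098) ≈ 0.6402.

d(x, mu) = √(0.4098) ≈ 0.6402


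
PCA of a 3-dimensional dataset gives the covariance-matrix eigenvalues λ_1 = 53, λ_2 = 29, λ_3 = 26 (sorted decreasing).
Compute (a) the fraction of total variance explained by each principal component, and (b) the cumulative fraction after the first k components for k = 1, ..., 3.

Step 1 — total variance = trace(Sigma) = Σ λ_i = 53 + 29 + 26 = 108.

Step 2 — fraction explained by component i = λ_i / Σ λ:
  PC1: 53/108 = 0.4907
  PC2: 29/108 = 0.2685
  PC3: 26/108 = 0.2407

Step 3 — cumulative fraction after k components = (λ_1 + ... + λ_k) / Σ λ:
  k = 1: 53/108 = 0.4907
  k = 2: (53 + 29)/108 = 82/108 = 0.7593
  k = 3: (53 + 29 + 26)/108 = 108/108 = 1

Summary (fraction, with percent):

explained: PC1 0.4907 (49.07%), PC2 0.2685 (26.85%), PC3 0.2407 (24.07%);  cumulative: 0.4907, 0.7593, 1


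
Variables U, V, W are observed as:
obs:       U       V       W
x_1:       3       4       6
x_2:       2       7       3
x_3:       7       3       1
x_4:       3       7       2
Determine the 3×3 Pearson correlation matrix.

Step 1 — column means:
  mean(U) = (3 + 2 + 7 + 3) / 4 = 15/4 = 3.75
  mean(V) = (4 + 7 + 3 + 7) / 4 = 21/4 = 5.25
  mean(W) = (6 + 3 + 1 + 2) / 4 = 12/4 = 3

Step 2 — sample variances and covariances s[i,j] = (1/(n-1)) · Σ_k (x_{k,i} - mean_i) · (x_{k,j} - mean_j), with n-1 = 3:
  s[U,U] = ((-0.75)·(-0.75) + (-1.75)·(-1.75) + (3.25)·(3.25) + (-0.75)·(-0.75)) / 3 = 14.75/3 = 4.9167
  s[U,V] = ((-0.75)·(-1.25) + (-1.75)·(1.75) + (3.25)·(-2.25) + (-0.75)·(1.75)) / 3 = -10.75/3 = -3.5833
  s[U,W] = ((-0.75)·(3) + (-1.75)·(0) + (3.25)·(-2) + (-0.75)·(-1)) / 3 = -8/3 = -2.6667
  s[V,V] = ((-1.25)·(-1.25) + (1.75)·(1.75) + (-2.25)·(-2.25) + (1.75)·(1.75)) / 3 = 12.75/3 = 4.25
  s[V,W] = ((-1.25)·(3) + (1.75)·(0) + (-2.25)·(-2) + (1.75)·(-1)) / 3 = -1/3 = -0.3333
  s[W,W] = ((3)·(3) + (0)·(0) + (-2)·(-2) + (-1)·(-1)) / 3 = 14/3 = 4.6667
  Sample standard deviations s_i = √(s[i,i]):
  s(U) = √(4.9167) = 2.2174
  s(V) = √(4.25) = 2.0616
  s(W) = √(4.6667) = 2.1602

Step 3 — r_{ij} = s_{ij} / (s_i · s_j):
  r[U,U] = 1 (diagonal).
  r[U,V] = -3.5833 / (2.2174 · 2.0616) = -3.5833 / 4.5712 = -0.7839
  r[U,W] = -2.6667 / (2.2174 · 2.1602) = -2.6667 / 4.79 = -0.5567
  r[V,V] = 1 (diagonal).
  r[V,W] = -0.3333 / (2.0616 · 2.1602) = -0.3333 / 4.4535 = -0.0748
  r[W,W] = 1 (diagonal).

R is symmetric with unit diagonal. Assembling:

R = [[1, -0.7839, -0.5567],
 [-0.7839, 1, -0.0748],
 [-0.5567, -0.0748, 1]]


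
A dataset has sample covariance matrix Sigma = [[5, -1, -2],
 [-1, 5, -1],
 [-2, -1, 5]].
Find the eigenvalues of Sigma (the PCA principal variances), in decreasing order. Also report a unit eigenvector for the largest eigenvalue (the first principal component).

Step 1 — characteristic polynomial p(λ) = det(λI - Sigma) = λ³ - tr·λ² + c_1·λ - det, where tr = trace, c_1 = sum of the principal 2×2 minors, det = det(Sigma):
  tr = 5 + 5 + 5 = 15,
  c_1 = (5·5 - (-1)²) + (5·5 - (-2)²) + (5·5 - (-1)²) = 24 + 21 + 24 = 69,
  det = 5·(5·5 - (-1)²) - (-1)·((-1)·5 - (-1)·(-2)) + (-2)·((-1)·(-1) - 5·(-2)) = 5·(24) - (-1)·(-7) + (-2)·(11) = 91.
  So p(λ) = λ³ - 15λ² + 69λ - 91.
Step 2 — look for an integer root (rational root theorem: any rational root is an integer divisor of 91). Testing λ = 7:
  p(7) = 343 - 735 + 483 - 91 = 0  ✓
  Dividing out (λ - 7): p(λ) = (λ - 7)(λ² - 8λ + 13).
Step 3 — remaining eigenvalues from the quadratic λ² - 8λ + 13 = 0:
  Δ = 8² - 4·13 = 64 - 52 = 12,  λ = (8 ± √12)/2 = (8 ± 3.4641)/2 ≈ 5.7321 or 2.2679.
  Sorted: λ_1 = 7,  λ_2 = 5.7321,  λ_3 = 2.2679  (check: sum = 15 = tr ✓).

Step 4 — unit eigenvector for λ_1 = 7: v spans the null space of (Sigma - λ_1 I), whose rows are
  r_1 = (-2, -1, -2),  r_2 = (-1, -2, -1),  r_3 = (-2, -1, -2).
  v is orthogonal to every row, so take v ∝ r_1 × r_2 = ((-1)·(-1) - (-2)·(-2), (-2)·(-1) - (-2)·(-1), (-2)·(-2) - (-1)·(-1)) = (-3, 0, 3).
  Rescale (divide by 3; multiply by -1 so the first nonzero entry is positive): u = (1, 0, -1).
  ||u|| = √((1)² + (0)² + (-1)²) = √(2) ≈ 1.4142,  v_1 = u/||u|| ≈ (0.7071, 0, -0.7071) (||v_1|| = 1).

λ_1 = 7,  λ_2 = 5.7321,  λ_3 = 2.2679;  v_1 ≈ (0.7071, 0, -0.7071)


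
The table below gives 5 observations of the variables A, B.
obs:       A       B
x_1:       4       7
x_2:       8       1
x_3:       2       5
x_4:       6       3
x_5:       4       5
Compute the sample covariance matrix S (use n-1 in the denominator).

Step 1 — column means:
  mean(A) = (4 + 8 + 2 + 6 + 4) / 5 = 24/5 = 4.8
  mean(B) = (7 + 1 + 5 + 3 + 5) / 5 = 21/5 = 4.2

Step 2 — sample covariance S[i,j] = (1/(n-1)) · Σ_k (x_{k,i} - mean_i) · (x_{k,j} - mean_j), with n-1 = 4.
  S[A,A] = ((-0.8)·(-0.8) + (3.2)·(3.2) + (-2.8)·(-2.8) + (1.2)·(1.2) + (-0.8)·(-0.8)) / 4 = 20.8/4 = 5.2
  S[A,B] = ((-0.8)·(2.8) + (3.2)·(-3.2) + (-2.8)·(0.8) + (1.2)·(-1.2) + (-0.8)·(0.8)) / 4 = -16.8/4 = -4.2
  S[B,B] = ((2.8)·(2.8) + (-3.2)·(-3.2) + (0.8)·(0.8) + (-1.2)·(-1.2) + (0.8)·(0.8)) / 4 = 20.8/4 = 5.2

S is symmetric (S[j,i] = S[i,j]). Assembling:

S = [[5.2, -4.2],
 [-4.2, 5.2]]
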